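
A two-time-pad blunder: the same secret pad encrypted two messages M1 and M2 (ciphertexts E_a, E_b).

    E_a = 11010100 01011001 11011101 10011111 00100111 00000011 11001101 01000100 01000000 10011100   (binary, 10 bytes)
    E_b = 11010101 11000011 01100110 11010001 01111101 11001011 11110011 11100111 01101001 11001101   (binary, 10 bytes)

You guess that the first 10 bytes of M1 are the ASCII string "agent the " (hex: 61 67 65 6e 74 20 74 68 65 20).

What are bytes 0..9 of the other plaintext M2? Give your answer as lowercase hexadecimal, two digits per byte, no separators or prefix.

60fdde202ee84acb4c71

First, E_a ⊕ E_b = (M1 ⊕ K) ⊕ (M2 ⊕ K) = M1 ⊕ M2, so the key drops out. Then M2 = (M1 ⊕ M2) ⊕ M1 over the first 10 bytes.
byte 0: (d4 XOR d5) XOR 61 = 01 XOR 61 = 60
byte 1: (59 XOR c3) XOR 67 = 9a XOR 67 = fd
byte 2: (dd XOR 66) XOR 65 = bb XOR 65 = de
byte 3: (9f XOR d1) XOR 6e = 4e XOR 6e = 20
byte 4: (27 XOR 7d) XOR 74 = 5a XOR 74 = 2e
byte 5: (03 XOR cb) XOR 20 = c8 XOR 20 = e8
byte 6: (cd XOR f3) XOR 74 = 3e XOR 74 = 4a
byte 7: (44 XOR e7) XOR 68 = a3 XOR 68 = cb
byte 8: (40 XOR 69) XOR 65 = 29 XOR 65 = 4c
byte 9: (9c XOR cd) XOR 20 = 51 XOR 20 = 71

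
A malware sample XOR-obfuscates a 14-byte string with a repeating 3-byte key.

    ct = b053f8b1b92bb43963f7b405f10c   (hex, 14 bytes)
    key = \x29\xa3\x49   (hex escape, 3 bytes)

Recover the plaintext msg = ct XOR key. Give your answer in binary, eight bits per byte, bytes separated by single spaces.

The 3-byte key repeats, so the effective keystream is 29 a3 49 29 a3 49 29 a3 49 29 a3 49 29 a3.
byte 0: 176 xor  41 = 153
byte 1:  83 xor 163 = 240
byte 2: 248 xor  73 = 177
byte 3: 177 xor  41 = 152
byte 4: 185 xor 163 =  26
byte 5:  43 xor  73 =  98
byte 6: 180 xor  41 = 157
byte 7:  57 xor 163 = 154
byte 8:  99 xor  73 =  42
byte 9: 247 xor  41 = 222
byte 10: 180 xor 163 =  23
byte 11:   5 xor  73 =  76
byte 12: 241 xor  41 = 216
byte 13:  12 xor 163 = 175

10011001 11110000 10110001 10011000 00011010 01100010 10011101 10011010 00101010 11011110 00010111 01001100 11011000 10101111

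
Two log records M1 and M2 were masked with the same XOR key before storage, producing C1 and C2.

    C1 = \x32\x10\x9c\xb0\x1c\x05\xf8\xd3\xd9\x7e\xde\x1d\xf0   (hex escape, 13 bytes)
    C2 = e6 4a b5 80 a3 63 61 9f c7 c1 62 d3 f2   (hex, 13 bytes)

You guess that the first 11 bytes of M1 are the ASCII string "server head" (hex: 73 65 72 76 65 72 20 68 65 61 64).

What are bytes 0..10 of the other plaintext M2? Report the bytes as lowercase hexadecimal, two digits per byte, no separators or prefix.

a73f5b46da14b9247bded8

First, C1 ⊕ C2 = (M1 ⊕ K) ⊕ (M2 ⊕ K) = M1 ⊕ M2, so the key drops out. Then M2 = (M1 ⊕ M2) ⊕ M1 over the first 11 bytes.
byte 0: (32 ⊕ e6) ⊕ 73 = d4 ⊕ 73 = a7
byte 1: (10 ⊕ 4a) ⊕ 65 = 5a ⊕ 65 = 3f
byte 2: (9c ⊕ b5) ⊕ 72 = 29 ⊕ 72 = 5b
byte 3: (b0 ⊕ 80) ⊕ 76 = 30 ⊕ 76 = 46
byte 4: (1c ⊕ a3) ⊕ 65 = bf ⊕ 65 = da
byte 5: (05 ⊕ 63) ⊕ 72 = 66 ⊕ 72 = 14
byte 6: (f8 ⊕ 61) ⊕ 20 = 99 ⊕ 20 = b9
byte 7: (d3 ⊕ 9f) ⊕ 68 = 4c ⊕ 68 = 24
byte 8: (d9 ⊕ c7) ⊕ 65 = 1e ⊕ 65 = 7b
byte 9: (7e ⊕ c1) ⊕ 61 = bf ⊕ 61 = de
byte 10: (de ⊕ 62) ⊕ 64 = bc ⊕ 64 = d8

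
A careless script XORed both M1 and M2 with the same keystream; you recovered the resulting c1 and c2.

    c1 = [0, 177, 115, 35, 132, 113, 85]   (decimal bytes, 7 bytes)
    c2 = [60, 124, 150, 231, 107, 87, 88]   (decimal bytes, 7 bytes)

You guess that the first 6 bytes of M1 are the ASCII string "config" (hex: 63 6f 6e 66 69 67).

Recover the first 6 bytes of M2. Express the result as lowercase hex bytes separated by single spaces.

5f a2 8b a2 86 41

First, c1 ⊕ c2 = (M1 ⊕ K) ⊕ (M2 ⊕ K) = M1 ⊕ M2, so the key drops out. Then M2 = (M1 ⊕ M2) ⊕ M1 over the first 6 bytes.
byte 0: (00 ^ 3c) ^ 63 = 3c ^ 63 = 5f
byte 1: (b1 ^ 7c) ^ 6f = cd ^ 6f = a2
byte 2: (73 ^ 96) ^ 6e = e5 ^ 6e = 8b
byte 3: (23 ^ e7) ^ 66 = c4 ^ 66 = a2
byte 4: (84 ^ 6b) ^ 69 = ef ^ 69 = 86
byte 5: (71 ^ 57) ^ 67 = 26 ^ 67 = 41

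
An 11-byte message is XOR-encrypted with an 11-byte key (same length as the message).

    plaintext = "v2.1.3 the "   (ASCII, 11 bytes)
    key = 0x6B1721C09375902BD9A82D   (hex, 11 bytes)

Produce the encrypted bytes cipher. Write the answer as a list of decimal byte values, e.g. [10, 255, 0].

[29, 37, 15, 241, 189, 70, 176, 95, 177, 205, 13]

XOR is its own inverse, so applying the key byte-wise gives the result directly.
76 XOR 6b = 1d
32 XOR 17 = 25
2e XOR 21 = 0f
31 XOR c0 = f1
2e XOR 93 = bd
33 XOR 75 = 46
20 XOR 90 = b0
74 XOR 2b = 5f
68 XOR d9 = b1
65 XOR a8 = cd
20 XOR 2d = 0d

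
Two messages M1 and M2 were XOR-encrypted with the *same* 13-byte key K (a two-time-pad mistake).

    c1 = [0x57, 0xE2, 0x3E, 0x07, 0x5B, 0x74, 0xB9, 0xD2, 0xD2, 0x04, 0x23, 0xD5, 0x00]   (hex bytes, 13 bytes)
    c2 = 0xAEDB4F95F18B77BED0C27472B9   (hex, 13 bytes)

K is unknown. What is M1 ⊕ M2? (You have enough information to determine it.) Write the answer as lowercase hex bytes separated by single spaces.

f9 39 71 92 aa ff ce 6c 02 c6 57 a7 b9

c1 ⊕ c2 = (M1 ⊕ K) ⊕ (M2 ⊕ K) = M1 ⊕ M2 — the shared key cancels under XOR.
57 ^ ae = f9
e2 ^ db = 39
3e ^ 4f = 71
07 ^ 95 = 92
5b ^ f1 = aa
74 ^ 8b = ff
b9 ^ 77 = ce
d2 ^ be = 6c
d2 ^ d0 = 02
04 ^ c2 = c6
23 ^ 74 = 57
d5 ^ 72 = a7
00 ^ b9 = b9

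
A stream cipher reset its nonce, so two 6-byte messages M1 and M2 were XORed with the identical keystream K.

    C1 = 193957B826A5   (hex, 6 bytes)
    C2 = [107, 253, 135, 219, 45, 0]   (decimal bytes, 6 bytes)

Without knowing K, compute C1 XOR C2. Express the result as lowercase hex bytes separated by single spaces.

C1 ⊕ C2 = (M1 ⊕ K) ⊕ (M2 ⊕ K) = M1 ⊕ M2 — the shared key cancels under XOR.
byte 0: 00011001 ⊕ 01101011 = 01110010
byte 1: 00111001 ⊕ 11111101 = 11000100
byte 2: 01010111 ⊕ 10000111 = 11010000
byte 3: 10111000 ⊕ 11011011 = 01100011
byte 4: 00100110 ⊕ 00101101 = 00001011
byte 5: 10100101 ⊕ 00000000 = 10100101

72 c4 d0 63 0b a5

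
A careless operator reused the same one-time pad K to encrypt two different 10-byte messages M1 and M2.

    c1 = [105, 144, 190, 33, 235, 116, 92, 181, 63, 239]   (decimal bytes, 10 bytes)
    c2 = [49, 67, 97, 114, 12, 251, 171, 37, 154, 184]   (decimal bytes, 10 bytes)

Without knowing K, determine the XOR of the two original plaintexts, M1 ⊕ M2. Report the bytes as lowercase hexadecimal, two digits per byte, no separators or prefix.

c1 ⊕ c2 = (M1 ⊕ K) ⊕ (M2 ⊕ K) = M1 ⊕ M2 — the shared key cancels under XOR.
01101001 XOR 00110001 = 01011000
10010000 XOR 01000011 = 11010011
10111110 XOR 01100001 = 11011111
00100001 XOR 01110010 = 01010011
11101011 XOR 00001100 = 11100111
01110100 XOR 11111011 = 10001111
01011100 XOR 10101011 = 11110111
10110101 XOR 00100101 = 10010000
00111111 XOR 10011010 = 10100101
11101111 XOR 10111000 = 01010111

58d3df53e78ff790a557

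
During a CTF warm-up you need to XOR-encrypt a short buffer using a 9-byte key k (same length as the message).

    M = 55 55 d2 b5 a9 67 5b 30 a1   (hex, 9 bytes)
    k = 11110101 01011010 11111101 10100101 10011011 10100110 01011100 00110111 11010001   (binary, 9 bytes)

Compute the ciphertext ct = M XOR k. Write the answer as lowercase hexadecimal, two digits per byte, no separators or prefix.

XOR is its own inverse, so applying the key byte-wise gives the result directly.
byte 0: 01010101 xor 11110101 = 10100000
byte 1: 01010101 xor 01011010 = 00001111
byte 2: 11010010 xor 11111101 = 00101111
byte 3: 10110101 xor 10100101 = 00010000
byte 4: 10101001 xor 10011011 = 00110010
byte 5: 01100111 xor 10100110 = 11000001
byte 6: 01011011 xor 01011100 = 00000111
byte 7: 00110000 xor 00110111 = 00000111
byte 8: 10100001 xor 11010001 = 01110000

a00f2f1032c1070770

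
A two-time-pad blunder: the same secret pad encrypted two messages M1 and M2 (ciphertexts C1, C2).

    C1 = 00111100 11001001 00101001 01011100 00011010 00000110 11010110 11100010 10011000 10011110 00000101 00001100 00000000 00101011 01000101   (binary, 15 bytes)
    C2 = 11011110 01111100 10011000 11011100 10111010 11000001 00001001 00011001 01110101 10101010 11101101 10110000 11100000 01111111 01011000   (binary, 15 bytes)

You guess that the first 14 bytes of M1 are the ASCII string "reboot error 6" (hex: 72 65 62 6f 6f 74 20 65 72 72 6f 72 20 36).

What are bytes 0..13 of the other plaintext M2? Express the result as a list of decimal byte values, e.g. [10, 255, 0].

[144, 208, 211, 239, 207, 179, 255, 158, 159, 70, 135, 206, 192, 98]

First, C1 ⊕ C2 = (M1 ⊕ K) ⊕ (M2 ⊕ K) = M1 ⊕ M2, so the key drops out. Then M2 = (M1 ⊕ M2) ⊕ M1 over the first 14 bytes.
byte 0: (3c ^ de) ^ 72 = e2 ^ 72 = 90
byte 1: (c9 ^ 7c) ^ 65 = b5 ^ 65 = d0
byte 2: (29 ^ 98) ^ 62 = b1 ^ 62 = d3
byte 3: (5c ^ dc) ^ 6f = 80 ^ 6f = ef
byte 4: (1a ^ ba) ^ 6f = a0 ^ 6f = cf
byte 5: (06 ^ c1) ^ 74 = c7 ^ 74 = b3
byte 6: (d6 ^ 09) ^ 20 = df ^ 20 = ff
byte 7: (e2 ^ 19) ^ 65 = fb ^ 65 = 9e
byte 8: (98 ^ 75) ^ 72 = ed ^ 72 = 9f
byte 9: (9e ^ aa) ^ 72 = 34 ^ 72 = 46
byte 10: (05 ^ ed) ^ 6f = e8 ^ 6f = 87
byte 11: (0c ^ b0) ^ 72 = bc ^ 72 = ce
byte 12: (00 ^ e0) ^ 20 = e0 ^ 20 = c0
byte 13: (2b ^ 7f) ^ 36 = 54 ^ 36 = 62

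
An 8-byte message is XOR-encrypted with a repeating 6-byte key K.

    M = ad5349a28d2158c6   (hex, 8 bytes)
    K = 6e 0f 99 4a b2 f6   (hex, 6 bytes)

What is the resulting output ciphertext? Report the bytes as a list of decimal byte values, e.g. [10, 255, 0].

[195, 92, 208, 232, 63, 215, 54, 201]

The 6-byte key repeats, so the effective keystream is 6e 0f 99 4a b2 f6 6e 0f.
byte 0: 10101101 xor 01101110 = 11000011
byte 1: 01010011 xor 00001111 = 01011100
byte 2: 01001001 xor 10011001 = 11010000
byte 3: 10100010 xor 01001010 = 11101000
byte 4: 10001101 xor 10110010 = 00111111
byte 5: 00100001 xor 11110110 = 11010111
byte 6: 01011000 xor 01101110 = 00110110
byte 7: 11000110 xor 00001111 = 11001001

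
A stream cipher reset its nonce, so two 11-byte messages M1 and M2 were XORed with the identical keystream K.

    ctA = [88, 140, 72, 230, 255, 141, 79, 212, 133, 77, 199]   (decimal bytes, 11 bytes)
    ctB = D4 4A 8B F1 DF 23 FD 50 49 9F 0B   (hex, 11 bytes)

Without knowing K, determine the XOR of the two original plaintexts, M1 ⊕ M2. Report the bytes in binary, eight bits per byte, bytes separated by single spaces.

10001100 11000110 11000011 00010111 00100000 10101110 10110010 10000100 11001100 11010010 11001100

ctA ⊕ ctB = (M1 ⊕ K) ⊕ (M2 ⊕ K) = M1 ⊕ M2 — the shared key cancels under XOR.
58 XOR d4 = 8c
8c XOR 4a = c6
48 XOR 8b = c3
e6 XOR f1 = 17
ff XOR df = 20
8d XOR 23 = ae
4f XOR fd = b2
d4 XOR 50 = 84
85 XOR 49 = cc
4d XOR 9f = d2
c7 XOR 0b = cc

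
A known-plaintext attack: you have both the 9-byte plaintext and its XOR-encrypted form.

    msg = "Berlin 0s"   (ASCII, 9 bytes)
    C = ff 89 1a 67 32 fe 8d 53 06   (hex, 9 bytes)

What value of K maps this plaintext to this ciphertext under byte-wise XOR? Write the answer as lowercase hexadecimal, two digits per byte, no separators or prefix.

Since C = msg ⊕ K, XORing both sides with msg gives K = msg ⊕ C.
42 ⊕ ff = bd
65 ⊕ 89 = ec
72 ⊕ 1a = 68
6c ⊕ 67 = 0b
69 ⊕ 32 = 5b
6e ⊕ fe = 90
20 ⊕ 8d = ad
30 ⊕ 53 = 63
73 ⊕ 06 = 75

bdec680b5b90ad6375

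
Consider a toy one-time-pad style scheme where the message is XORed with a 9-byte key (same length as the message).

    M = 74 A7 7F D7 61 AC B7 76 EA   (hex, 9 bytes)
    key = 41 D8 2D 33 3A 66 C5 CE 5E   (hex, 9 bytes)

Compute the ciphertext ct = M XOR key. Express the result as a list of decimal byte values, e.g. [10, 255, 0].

[53, 127, 82, 228, 91, 202, 114, 184, 180]

XOR is its own inverse, so applying the key byte-wise gives the result directly.
byte 0: 74 XOR 41 = 35
byte 1: a7 XOR d8 = 7f
byte 2: 7f XOR 2d = 52
byte 3: d7 XOR 33 = e4
byte 4: 61 XOR 3a = 5b
byte 5: ac XOR 66 = ca
byte 6: b7 XOR c5 = 72
byte 7: 76 XOR ce = b8
byte 8: ea XOR 5e = b4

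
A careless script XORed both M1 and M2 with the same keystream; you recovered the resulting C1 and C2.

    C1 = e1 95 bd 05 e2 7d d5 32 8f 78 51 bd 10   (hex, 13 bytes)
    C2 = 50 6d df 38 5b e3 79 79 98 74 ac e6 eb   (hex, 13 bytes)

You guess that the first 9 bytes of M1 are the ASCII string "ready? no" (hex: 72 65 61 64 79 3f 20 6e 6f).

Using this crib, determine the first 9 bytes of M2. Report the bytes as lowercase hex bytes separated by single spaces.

First, C1 ⊕ C2 = (M1 ⊕ K) ⊕ (M2 ⊕ K) = M1 ⊕ M2, so the key drops out. Then M2 = (M1 ⊕ M2) ⊕ M1 over the first 9 bytes.
byte 0: (e1 ⊕ 50) ⊕ 72 = b1 ⊕ 72 = c3
byte 1: (95 ⊕ 6d) ⊕ 65 = f8 ⊕ 65 = 9d
byte 2: (bd ⊕ df) ⊕ 61 = 62 ⊕ 61 = 03
byte 3: (05 ⊕ 38) ⊕ 64 = 3d ⊕ 64 = 59
byte 4: (e2 ⊕ 5b) ⊕ 79 = b9 ⊕ 79 = c0
byte 5: (7d ⊕ e3) ⊕ 3f = 9e ⊕ 3f = a1
byte 6: (d5 ⊕ 79) ⊕ 20 = ac ⊕ 20 = 8c
byte 7: (32 ⊕ 79) ⊕ 6e = 4b ⊕ 6e = 25
byte 8: (8f ⊕ 98) ⊕ 6f = 17 ⊕ 6f = 78

c3 9d 03 59 c0 a1 8c 25 78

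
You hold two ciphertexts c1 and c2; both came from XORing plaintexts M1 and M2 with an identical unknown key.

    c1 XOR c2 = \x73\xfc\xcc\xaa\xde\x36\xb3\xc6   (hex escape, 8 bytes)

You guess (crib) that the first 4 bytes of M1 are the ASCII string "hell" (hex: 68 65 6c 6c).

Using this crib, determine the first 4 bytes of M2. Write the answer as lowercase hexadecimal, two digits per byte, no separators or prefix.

Since c1 ⊕ c2 = M1 ⊕ M2, XORing with the guessed M1 bytes yields the corresponding M2 bytes: M2 = (c1 ⊕ c2) ⊕ M1.
byte 0: 73 ⊕ 68 = 1b
byte 1: fc ⊕ 65 = 99
byte 2: cc ⊕ 6c = a0
byte 3: aa ⊕ 6c = c6

1b99a0c6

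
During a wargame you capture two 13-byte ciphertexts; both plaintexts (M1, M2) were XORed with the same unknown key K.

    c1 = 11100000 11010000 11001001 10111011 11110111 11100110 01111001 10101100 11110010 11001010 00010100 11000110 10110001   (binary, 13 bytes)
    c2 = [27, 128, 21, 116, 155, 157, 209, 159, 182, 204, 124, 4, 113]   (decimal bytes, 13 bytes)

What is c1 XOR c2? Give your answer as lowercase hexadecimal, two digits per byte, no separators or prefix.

c1 ⊕ c2 = (M1 ⊕ K) ⊕ (M2 ⊕ K) = M1 ⊕ M2 — the shared key cancels under XOR.
byte 0: e0 XOR 1b = fb
byte 1: d0 XOR 80 = 50
byte 2: c9 XOR 15 = dc
byte 3: bb XOR 74 = cf
byte 4: f7 XOR 9b = 6c
byte 5: e6 XOR 9d = 7b
byte 6: 79 XOR d1 = a8
byte 7: ac XOR 9f = 33
byte 8: f2 XOR b6 = 44
byte 9: ca XOR cc = 06
byte 10: 14 XOR 7c = 68
byte 11: c6 XOR 04 = c2
byte 12: b1 XOR 71 = c0

fb50dccf6c7ba833440668c2c0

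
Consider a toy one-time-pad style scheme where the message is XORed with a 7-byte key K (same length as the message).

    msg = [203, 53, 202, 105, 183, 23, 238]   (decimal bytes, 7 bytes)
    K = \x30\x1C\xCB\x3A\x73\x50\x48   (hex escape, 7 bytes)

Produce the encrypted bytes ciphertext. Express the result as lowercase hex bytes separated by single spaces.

XOR is its own inverse, so applying the key byte-wise gives the result directly.
byte 0: cb ^ 30 = fb
byte 1: 35 ^ 1c = 29
byte 2: ca ^ cb = 01
byte 3: 69 ^ 3a = 53
byte 4: b7 ^ 73 = c4
byte 5: 17 ^ 50 = 47
byte 6: ee ^ 48 = a6

fb 29 01 53 c4 47 a6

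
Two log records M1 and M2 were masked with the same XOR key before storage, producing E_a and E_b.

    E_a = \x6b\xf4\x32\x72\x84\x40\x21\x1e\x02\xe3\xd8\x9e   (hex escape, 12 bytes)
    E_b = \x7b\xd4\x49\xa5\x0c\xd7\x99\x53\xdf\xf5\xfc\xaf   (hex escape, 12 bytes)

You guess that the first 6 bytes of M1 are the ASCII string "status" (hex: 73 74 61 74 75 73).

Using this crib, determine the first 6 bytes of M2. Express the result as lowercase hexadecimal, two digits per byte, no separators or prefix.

First, E_a ⊕ E_b = (M1 ⊕ K) ⊕ (M2 ⊕ K) = M1 ⊕ M2, so the key drops out. Then M2 = (M1 ⊕ M2) ⊕ M1 over the first 6 bytes.
byte 0: (6b ^ 7b) ^ 73 = 10 ^ 73 = 63
byte 1: (f4 ^ d4) ^ 74 = 20 ^ 74 = 54
byte 2: (32 ^ 49) ^ 61 = 7b ^ 61 = 1a
byte 3: (72 ^ a5) ^ 74 = d7 ^ 74 = a3
byte 4: (84 ^ 0c) ^ 75 = 88 ^ 75 = fd
byte 5: (40 ^ d7) ^ 73 = 97 ^ 73 = e4

63541aa3fde4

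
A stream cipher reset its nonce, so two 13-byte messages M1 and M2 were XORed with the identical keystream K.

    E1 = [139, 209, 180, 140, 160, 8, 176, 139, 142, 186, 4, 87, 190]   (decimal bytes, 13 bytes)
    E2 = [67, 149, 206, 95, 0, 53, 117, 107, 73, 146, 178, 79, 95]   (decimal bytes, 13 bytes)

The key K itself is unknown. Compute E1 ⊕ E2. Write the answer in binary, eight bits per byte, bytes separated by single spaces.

E1 ⊕ E2 = (M1 ⊕ K) ⊕ (M2 ⊕ K) = M1 ⊕ M2 — the shared key cancels under XOR.
8b xor 43 = c8
d1 xor 95 = 44
b4 xor ce = 7a
8c xor 5f = d3
a0 xor 00 = a0
08 xor 35 = 3d
b0 xor 75 = c5
8b xor 6b = e0
8e xor 49 = c7
ba xor 92 = 28
04 xor b2 = b6
57 xor 4f = 18
be xor 5f = e1

11001000 01000100 01111010 11010011 10100000 00111101 11000101 11100000 11000111 00101000 10110110 00011000 11100001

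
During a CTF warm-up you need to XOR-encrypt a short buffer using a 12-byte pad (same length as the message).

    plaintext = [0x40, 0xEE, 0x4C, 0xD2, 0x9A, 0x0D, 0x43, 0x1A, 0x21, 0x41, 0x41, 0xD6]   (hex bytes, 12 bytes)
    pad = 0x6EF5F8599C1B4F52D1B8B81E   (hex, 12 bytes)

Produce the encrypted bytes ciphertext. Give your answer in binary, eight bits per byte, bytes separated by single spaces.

 64 ^ 110 =  46
238 ^ 245 =  27
 76 ^ 248 = 180
210 ^  89 = 139
154 ^ 156 =   6
 13 ^  27 =  22
 67 ^  79 =  12
 26 ^  82 =  72
 33 ^ 209 = 240
 65 ^ 184 = 249
 65 ^ 184 = 249
214 ^  30 = 200

00101110 00011011 10110100 10001011 00000110 00010110 00001100 01001000 11110000 11111001 11111001 11001000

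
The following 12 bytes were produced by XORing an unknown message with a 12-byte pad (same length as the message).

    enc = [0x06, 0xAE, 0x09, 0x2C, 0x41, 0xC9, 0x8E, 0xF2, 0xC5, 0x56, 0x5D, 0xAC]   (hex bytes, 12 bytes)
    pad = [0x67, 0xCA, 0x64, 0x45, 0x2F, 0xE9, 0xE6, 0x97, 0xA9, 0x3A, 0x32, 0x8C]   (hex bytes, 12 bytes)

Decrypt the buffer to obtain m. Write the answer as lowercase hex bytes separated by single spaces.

61 64 6d 69 6e 20 68 65 6c 6c 6f 20

06 xor 67 = 61
ae xor ca = 64
09 xor 64 = 6d
2c xor 45 = 69
41 xor 2f = 6e
c9 xor e9 = 20
8e xor e6 = 68
f2 xor 97 = 65
c5 xor a9 = 6c
56 xor 3a = 6c
5d xor 32 = 6f
ac xor 8c = 20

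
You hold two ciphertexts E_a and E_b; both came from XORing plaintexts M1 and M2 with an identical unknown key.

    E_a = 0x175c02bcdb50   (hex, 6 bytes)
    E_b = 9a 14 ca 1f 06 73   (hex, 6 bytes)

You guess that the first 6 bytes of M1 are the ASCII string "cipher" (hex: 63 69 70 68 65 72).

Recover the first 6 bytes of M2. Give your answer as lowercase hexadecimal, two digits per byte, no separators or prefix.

ee21b8cbb851

First, E_a ⊕ E_b = (M1 ⊕ K) ⊕ (M2 ⊕ K) = M1 ⊕ M2, so the key drops out. Then M2 = (M1 ⊕ M2) ⊕ M1 over the first 6 bytes.
byte 0: (17 ⊕ 9a) ⊕ 63 = 8d ⊕ 63 = ee
byte 1: (5c ⊕ 14) ⊕ 69 = 48 ⊕ 69 = 21
byte 2: (02 ⊕ ca) ⊕ 70 = c8 ⊕ 70 = b8
byte 3: (bc ⊕ 1f) ⊕ 68 = a3 ⊕ 68 = cb
byte 4: (db ⊕ 06) ⊕ 65 = dd ⊕ 65 = b8
byte 5: (50 ⊕ 73) ⊕ 72 = 23 ⊕ 72 = 51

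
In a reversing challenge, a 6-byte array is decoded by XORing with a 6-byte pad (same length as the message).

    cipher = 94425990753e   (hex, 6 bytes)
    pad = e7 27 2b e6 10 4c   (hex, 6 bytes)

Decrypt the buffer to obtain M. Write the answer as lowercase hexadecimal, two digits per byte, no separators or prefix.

736572766572

XOR is its own inverse, so applying the key byte-wise gives the result directly.
94 ^ e7 = 73
42 ^ 27 = 65
59 ^ 2b = 72
90 ^ e6 = 76
75 ^ 10 = 65
3e ^ 4c = 72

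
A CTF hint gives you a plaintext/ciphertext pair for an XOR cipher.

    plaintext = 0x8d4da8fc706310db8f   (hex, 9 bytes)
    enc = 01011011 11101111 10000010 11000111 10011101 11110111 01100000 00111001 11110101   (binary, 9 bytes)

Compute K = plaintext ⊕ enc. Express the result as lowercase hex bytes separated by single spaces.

d6 a2 2a 3b ed 94 70 e2 7a

Since enc = plaintext ⊕ K, XORing both sides with plaintext gives K = plaintext ⊕ enc.
byte 0: 141 ^  91 = 214
byte 1:  77 ^ 239 = 162
byte 2: 168 ^ 130 =  42
byte 3: 252 ^ 199 =  59
byte 4: 112 ^ 157 = 237
byte 5:  99 ^ 247 = 148
byte 6:  16 ^  96 = 112
byte 7: 219 ^  57 = 226
byte 8: 143 ^ 245 = 122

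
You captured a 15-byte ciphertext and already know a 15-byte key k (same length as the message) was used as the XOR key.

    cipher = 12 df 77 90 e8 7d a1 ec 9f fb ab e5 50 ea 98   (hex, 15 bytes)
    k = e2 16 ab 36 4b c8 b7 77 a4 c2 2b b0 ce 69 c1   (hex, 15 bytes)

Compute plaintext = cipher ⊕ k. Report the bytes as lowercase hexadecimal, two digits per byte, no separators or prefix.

f0c9dca6a3b5169b3b3980559e8359

XOR is its own inverse, so applying the key byte-wise gives the result directly.
byte 0: 12 xor e2 = f0
byte 1: df xor 16 = c9
byte 2: 77 xor ab = dc
byte 3: 90 xor 36 = a6
byte 4: e8 xor 4b = a3
byte 5: 7d xor c8 = b5
byte 6: a1 xor b7 = 16
byte 7: ec xor 77 = 9b
byte 8: 9f xor a4 = 3b
byte 9: fb xor c2 = 39
byte 10: ab xor 2b = 80
byte 11: e5 xor b0 = 55
byte 12: 50 xor ce = 9e
byte 13: ea xor 69 = 83
byte 14: 98 xor c1 = 59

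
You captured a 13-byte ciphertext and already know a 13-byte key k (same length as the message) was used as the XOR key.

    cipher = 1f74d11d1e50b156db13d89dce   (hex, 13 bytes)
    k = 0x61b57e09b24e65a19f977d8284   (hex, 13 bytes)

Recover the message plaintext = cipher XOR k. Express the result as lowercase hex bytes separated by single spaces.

XOR is its own inverse, so applying the key byte-wise gives the result directly.
byte 0: 1f XOR 61 = 7e
byte 1: 74 XOR b5 = c1
byte 2: d1 XOR 7e = af
byte 3: 1d XOR 09 = 14
byte 4: 1e XOR b2 = ac
byte 5: 50 XOR 4e = 1e
byte 6: b1 XOR 65 = d4
byte 7: 56 XOR a1 = f7
byte 8: db XOR 9f = 44
byte 9: 13 XOR 97 = 84
byte 10: d8 XOR 7d = a5
byte 11: 9d XOR 82 = 1f
byte 12: ce XOR 84 = 4a

7e c1 af 14 ac 1e d4 f7 44 84 a5 1f 4a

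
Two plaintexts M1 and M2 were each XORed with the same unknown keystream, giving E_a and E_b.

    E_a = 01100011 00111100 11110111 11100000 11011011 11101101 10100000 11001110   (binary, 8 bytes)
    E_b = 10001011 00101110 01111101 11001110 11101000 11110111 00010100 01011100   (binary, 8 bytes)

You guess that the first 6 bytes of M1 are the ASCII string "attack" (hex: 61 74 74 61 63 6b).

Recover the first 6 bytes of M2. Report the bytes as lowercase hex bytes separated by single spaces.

First, E_a ⊕ E_b = (M1 ⊕ K) ⊕ (M2 ⊕ K) = M1 ⊕ M2, so the key drops out. Then M2 = (M1 ⊕ M2) ⊕ M1 over the first 6 bytes.
byte 0: (63 xor 8b) xor 61 = e8 xor 61 = 89
byte 1: (3c xor 2e) xor 74 = 12 xor 74 = 66
byte 2: (f7 xor 7d) xor 74 = 8a xor 74 = fe
byte 3: (e0 xor ce) xor 61 = 2e xor 61 = 4f
byte 4: (db xor e8) xor 63 = 33 xor 63 = 50
byte 5: (ed xor f7) xor 6b = 1a xor 6b = 71

89 66 fe 4f 50 71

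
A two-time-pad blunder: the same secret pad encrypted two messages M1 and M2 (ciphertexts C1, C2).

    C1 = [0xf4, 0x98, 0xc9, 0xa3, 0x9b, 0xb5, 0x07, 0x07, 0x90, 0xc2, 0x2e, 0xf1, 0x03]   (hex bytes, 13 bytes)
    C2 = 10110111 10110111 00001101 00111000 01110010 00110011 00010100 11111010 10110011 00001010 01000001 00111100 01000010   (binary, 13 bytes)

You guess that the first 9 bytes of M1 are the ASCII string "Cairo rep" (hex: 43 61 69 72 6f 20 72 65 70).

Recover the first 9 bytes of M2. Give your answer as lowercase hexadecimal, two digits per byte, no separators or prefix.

004eade986a6619853

First, C1 ⊕ C2 = (M1 ⊕ K) ⊕ (M2 ⊕ K) = M1 ⊕ M2, so the key drops out. Then M2 = (M1 ⊕ M2) ⊕ M1 over the first 9 bytes.
byte 0: (f4 ^ b7) ^ 43 = 43 ^ 43 = 00
byte 1: (98 ^ b7) ^ 61 = 2f ^ 61 = 4e
byte 2: (c9 ^ 0d) ^ 69 = c4 ^ 69 = ad
byte 3: (a3 ^ 38) ^ 72 = 9b ^ 72 = e9
byte 4: (9b ^ 72) ^ 6f = e9 ^ 6f = 86
byte 5: (b5 ^ 33) ^ 20 = 86 ^ 20 = a6
byte 6: (07 ^ 14) ^ 72 = 13 ^ 72 = 61
byte 7: (07 ^ fa) ^ 65 = fd ^ 65 = 98
byte 8: (90 ^ b3) ^ 70 = 23 ^ 70 = 53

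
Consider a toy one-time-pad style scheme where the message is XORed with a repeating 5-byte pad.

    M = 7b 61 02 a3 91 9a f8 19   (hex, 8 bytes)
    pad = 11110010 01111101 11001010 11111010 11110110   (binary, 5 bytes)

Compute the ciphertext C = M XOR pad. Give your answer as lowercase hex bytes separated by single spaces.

The 5-byte key repeats, so the effective keystream is f2 7d ca fa f6 f2 7d ca.
byte 0: 7b xor f2 = 89
byte 1: 61 xor 7d = 1c
byte 2: 02 xor ca = c8
byte 3: a3 xor fa = 59
byte 4: 91 xor f6 = 67
byte 5: 9a xor f2 = 68
byte 6: f8 xor 7d = 85
byte 7: 19 xor ca = d3

89 1c c8 59 67 68 85 d3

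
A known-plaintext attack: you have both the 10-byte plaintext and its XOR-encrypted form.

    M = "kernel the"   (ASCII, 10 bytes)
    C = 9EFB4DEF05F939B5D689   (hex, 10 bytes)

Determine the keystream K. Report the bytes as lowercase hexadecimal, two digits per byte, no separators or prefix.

Since C = M ⊕ K, XORing both sides with M gives K = M ⊕ C.
byte 0: 01101011 ⊕ 10011110 = 11110101
byte 1: 01100101 ⊕ 11111011 = 10011110
byte 2: 01110010 ⊕ 01001101 = 00111111
byte 3: 01101110 ⊕ 11101111 = 10000001
byte 4: 01100101 ⊕ 00000101 = 01100000
byte 5: 01101100 ⊕ 11111001 = 10010101
byte 6: 00100000 ⊕ 00111001 = 00011001
byte 7: 01110100 ⊕ 10110101 = 11000001
byte 8: 01101000 ⊕ 11010110 = 10111110
byte 9: 01100101 ⊕ 10001001 = 11101100

f59e3f81609519c1beec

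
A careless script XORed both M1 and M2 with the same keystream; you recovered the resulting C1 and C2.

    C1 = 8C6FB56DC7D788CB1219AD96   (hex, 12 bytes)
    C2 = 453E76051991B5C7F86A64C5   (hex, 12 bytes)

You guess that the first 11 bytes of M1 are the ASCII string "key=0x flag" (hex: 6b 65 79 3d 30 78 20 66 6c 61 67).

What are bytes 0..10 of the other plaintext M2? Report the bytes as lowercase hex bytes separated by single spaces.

a2 34 ba 55 ee 3e 1d 6a 86 12 ae

First, C1 ⊕ C2 = (M1 ⊕ K) ⊕ (M2 ⊕ K) = M1 ⊕ M2, so the key drops out. Then M2 = (M1 ⊕ M2) ⊕ M1 over the first 11 bytes.
byte 0: (8c ^ 45) ^ 6b = c9 ^ 6b = a2
byte 1: (6f ^ 3e) ^ 65 = 51 ^ 65 = 34
byte 2: (b5 ^ 76) ^ 79 = c3 ^ 79 = ba
byte 3: (6d ^ 05) ^ 3d = 68 ^ 3d = 55
byte 4: (c7 ^ 19) ^ 30 = de ^ 30 = ee
byte 5: (d7 ^ 91) ^ 78 = 46 ^ 78 = 3e
byte 6: (88 ^ b5) ^ 20 = 3d ^ 20 = 1d
byte 7: (cb ^ c7) ^ 66 = 0c ^ 66 = 6a
byte 8: (12 ^ f8) ^ 6c = ea ^ 6c = 86
byte 9: (19 ^ 6a) ^ 61 = 73 ^ 61 = 12
byte 10: (ad ^ 64) ^ 67 = c9 ^ 67 = ae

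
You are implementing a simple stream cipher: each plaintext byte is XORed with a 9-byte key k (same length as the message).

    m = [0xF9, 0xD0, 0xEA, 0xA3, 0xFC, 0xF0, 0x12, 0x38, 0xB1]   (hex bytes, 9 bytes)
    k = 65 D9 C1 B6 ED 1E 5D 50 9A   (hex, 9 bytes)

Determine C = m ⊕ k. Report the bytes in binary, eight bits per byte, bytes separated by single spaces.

10011100 00001001 00101011 00010101 00010001 11101110 01001111 01101000 00101011

11111001 xor 01100101 = 10011100
11010000 xor 11011001 = 00001001
11101010 xor 11000001 = 00101011
10100011 xor 10110110 = 00010101
11111100 xor 11101101 = 00010001
11110000 xor 00011110 = 11101110
00010010 xor 01011101 = 01001111
00111000 xor 01010000 = 01101000
10110001 xor 10011010 = 00101011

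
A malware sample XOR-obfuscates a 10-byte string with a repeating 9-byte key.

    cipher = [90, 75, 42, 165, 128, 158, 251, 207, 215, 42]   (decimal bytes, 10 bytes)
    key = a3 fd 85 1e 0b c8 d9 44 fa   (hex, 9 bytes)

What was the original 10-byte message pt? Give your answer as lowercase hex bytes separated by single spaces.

f9 b6 af bb 8b 56 22 8b 2d 89

The 9-byte key repeats, so the effective keystream is a3 fd 85 1e 0b c8 d9 44 fa a3.
byte 0: 01011010 ^ 10100011 = 11111001
byte 1: 01001011 ^ 11111101 = 10110110
byte 2: 00101010 ^ 10000101 = 10101111
byte 3: 10100101 ^ 00011110 = 10111011
byte 4: 10000000 ^ 00001011 = 10001011
byte 5: 10011110 ^ 11001000 = 01010110
byte 6: 11111011 ^ 11011001 = 00100010
byte 7: 11001111 ^ 01000100 = 10001011
byte 8: 11010111 ^ 11111010 = 00101101
byte 9: 00101010 ^ 10100011 = 10001001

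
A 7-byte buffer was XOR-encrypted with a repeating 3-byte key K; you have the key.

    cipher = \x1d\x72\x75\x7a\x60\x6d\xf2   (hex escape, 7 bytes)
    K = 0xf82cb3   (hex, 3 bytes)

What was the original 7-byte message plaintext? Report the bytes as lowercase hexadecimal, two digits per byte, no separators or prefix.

The 3-byte key repeats, so the effective keystream is f8 2c b3 f8 2c b3 f8.
byte 0: 1d XOR f8 = e5
byte 1: 72 XOR 2c = 5e
byte 2: 75 XOR b3 = c6
byte 3: 7a XOR f8 = 82
byte 4: 60 XOR 2c = 4c
byte 5: 6d XOR b3 = de
byte 6: f2 XOR f8 = 0a

e55ec6824cde0a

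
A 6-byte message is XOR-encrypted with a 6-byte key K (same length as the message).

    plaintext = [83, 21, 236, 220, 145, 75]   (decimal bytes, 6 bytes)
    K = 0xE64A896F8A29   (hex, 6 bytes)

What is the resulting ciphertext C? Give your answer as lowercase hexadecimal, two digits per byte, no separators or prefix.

byte 0: 53 ^ e6 = b5
byte 1: 15 ^ 4a = 5f
byte 2: ec ^ 89 = 65
byte 3: dc ^ 6f = b3
byte 4: 91 ^ 8a = 1b
byte 5: 4b ^ 29 = 62

b55f65b31b62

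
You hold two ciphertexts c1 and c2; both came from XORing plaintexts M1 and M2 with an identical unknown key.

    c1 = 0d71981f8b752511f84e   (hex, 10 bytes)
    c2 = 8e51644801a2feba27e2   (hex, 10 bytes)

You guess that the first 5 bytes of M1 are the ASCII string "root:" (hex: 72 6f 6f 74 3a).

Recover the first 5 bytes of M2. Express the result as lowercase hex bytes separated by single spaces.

First, c1 ⊕ c2 = (M1 ⊕ K) ⊕ (M2 ⊕ K) = M1 ⊕ M2, so the key drops out. Then M2 = (M1 ⊕ M2) ⊕ M1 over the first 5 bytes.
byte 0: (0d ⊕ 8e) ⊕ 72 = 83 ⊕ 72 = f1
byte 1: (71 ⊕ 51) ⊕ 6f = 20 ⊕ 6f = 4f
byte 2: (98 ⊕ 64) ⊕ 6f = fc ⊕ 6f = 93
byte 3: (1f ⊕ 48) ⊕ 74 = 57 ⊕ 74 = 23
byte 4: (8b ⊕ 01) ⊕ 3a = 8a ⊕ 3a = b0

f1 4f 93 23 b0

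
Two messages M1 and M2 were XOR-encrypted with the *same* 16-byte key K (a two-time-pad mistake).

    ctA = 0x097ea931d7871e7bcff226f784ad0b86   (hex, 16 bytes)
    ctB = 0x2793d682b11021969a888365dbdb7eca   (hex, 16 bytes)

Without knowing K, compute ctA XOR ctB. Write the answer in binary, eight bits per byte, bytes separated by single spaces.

00101110 11101101 01111111 10110011 01100110 10010111 00111111 11101101 01010101 01111010 10100101 10010010 01011111 01110110 01110101 01001100

ctA ⊕ ctB = (M1 ⊕ K) ⊕ (M2 ⊕ K) = M1 ⊕ M2 — the shared key cancels under XOR.
byte 0: 09 xor 27 = 2e
byte 1: 7e xor 93 = ed
byte 2: a9 xor d6 = 7f
byte 3: 31 xor 82 = b3
byte 4: d7 xor b1 = 66
byte 5: 87 xor 10 = 97
byte 6: 1e xor 21 = 3f
byte 7: 7b xor 96 = ed
byte 8: cf xor 9a = 55
byte 9: f2 xor 88 = 7a
byte 10: 26 xor 83 = a5
byte 11: f7 xor 65 = 92
byte 12: 84 xor db = 5f
byte 13: ad xor db = 76
byte 14: 0b xor 7e = 75
byte 15: 86 xor ca = 4c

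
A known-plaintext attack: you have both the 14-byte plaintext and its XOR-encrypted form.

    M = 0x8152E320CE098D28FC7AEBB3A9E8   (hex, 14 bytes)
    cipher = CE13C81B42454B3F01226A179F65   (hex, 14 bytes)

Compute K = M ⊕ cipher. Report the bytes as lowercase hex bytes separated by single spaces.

Since cipher = M ⊕ K, XORing both sides with M gives K = M ⊕ cipher.
byte 0: 81 xor ce = 4f
byte 1: 52 xor 13 = 41
byte 2: e3 xor c8 = 2b
byte 3: 20 xor 1b = 3b
byte 4: ce xor 42 = 8c
byte 5: 09 xor 45 = 4c
byte 6: 8d xor 4b = c6
byte 7: 28 xor 3f = 17
byte 8: fc xor 01 = fd
byte 9: 7a xor 22 = 58
byte 10: eb xor 6a = 81
byte 11: b3 xor 17 = a4
byte 12: a9 xor 9f = 36
byte 13: e8 xor 65 = 8d

4f 41 2b 3b 8c 4c c6 17 fd 58 81 a4 36 8d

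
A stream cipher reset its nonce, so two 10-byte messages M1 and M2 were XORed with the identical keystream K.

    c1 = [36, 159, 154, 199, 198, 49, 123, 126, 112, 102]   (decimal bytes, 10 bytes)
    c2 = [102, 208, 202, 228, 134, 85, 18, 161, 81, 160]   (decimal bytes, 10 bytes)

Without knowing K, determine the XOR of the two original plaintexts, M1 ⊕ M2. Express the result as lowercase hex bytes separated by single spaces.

42 4f 50 23 40 64 69 df 21 c6

c1 ⊕ c2 = (M1 ⊕ K) ⊕ (M2 ⊕ K) = M1 ⊕ M2 — the shared key cancels under XOR.
00100100 ⊕ 01100110 = 01000010
10011111 ⊕ 11010000 = 01001111
10011010 ⊕ 11001010 = 01010000
11000111 ⊕ 11100100 = 00100011
11000110 ⊕ 10000110 = 01000000
00110001 ⊕ 01010101 = 01100100
01111011 ⊕ 00010010 = 01101001
01111110 ⊕ 10100001 = 11011111
01110000 ⊕ 01010001 = 00100001
01100110 ⊕ 10100000 = 11000110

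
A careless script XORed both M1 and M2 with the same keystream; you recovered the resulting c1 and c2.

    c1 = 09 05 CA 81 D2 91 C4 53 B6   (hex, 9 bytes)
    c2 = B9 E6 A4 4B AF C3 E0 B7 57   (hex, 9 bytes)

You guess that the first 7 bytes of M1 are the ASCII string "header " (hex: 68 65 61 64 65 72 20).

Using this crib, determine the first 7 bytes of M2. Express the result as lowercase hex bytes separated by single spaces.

d8 86 0f ae 18 20 04

First, c1 ⊕ c2 = (M1 ⊕ K) ⊕ (M2 ⊕ K) = M1 ⊕ M2, so the key drops out. Then M2 = (M1 ⊕ M2) ⊕ M1 over the first 7 bytes.
byte 0: (09 XOR b9) XOR 68 = b0 XOR 68 = d8
byte 1: (05 XOR e6) XOR 65 = e3 XOR 65 = 86
byte 2: (ca XOR a4) XOR 61 = 6e XOR 61 = 0f
byte 3: (81 XOR 4b) XOR 64 = ca XOR 64 = ae
byte 4: (d2 XOR af) XOR 65 = 7d XOR 65 = 18
byte 5: (91 XOR c3) XOR 72 = 52 XOR 72 = 20
byte 6: (c4 XOR e0) XOR 20 = 24 XOR 20 = 04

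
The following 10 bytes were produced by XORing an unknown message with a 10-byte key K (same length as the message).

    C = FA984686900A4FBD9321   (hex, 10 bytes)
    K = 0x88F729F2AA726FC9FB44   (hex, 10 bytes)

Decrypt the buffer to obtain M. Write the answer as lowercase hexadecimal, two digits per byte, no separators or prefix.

XOR is its own inverse, so applying the key byte-wise gives the result directly.
fa ^ 88 = 72
98 ^ f7 = 6f
46 ^ 29 = 6f
86 ^ f2 = 74
90 ^ aa = 3a
0a ^ 72 = 78
4f ^ 6f = 20
bd ^ c9 = 74
93 ^ fb = 68
21 ^ 44 = 65

726f6f743a7820746865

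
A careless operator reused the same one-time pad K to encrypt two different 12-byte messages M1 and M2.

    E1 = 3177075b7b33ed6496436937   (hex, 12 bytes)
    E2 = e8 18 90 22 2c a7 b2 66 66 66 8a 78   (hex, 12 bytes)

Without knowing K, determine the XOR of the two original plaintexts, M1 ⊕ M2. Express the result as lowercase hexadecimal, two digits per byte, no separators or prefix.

d96f977957945f02f025e34f

E1 ⊕ E2 = (M1 ⊕ K) ⊕ (M2 ⊕ K) = M1 ⊕ M2 — the shared key cancels under XOR.
byte 0: 31 ^ e8 = d9
byte 1: 77 ^ 18 = 6f
byte 2: 07 ^ 90 = 97
byte 3: 5b ^ 22 = 79
byte 4: 7b ^ 2c = 57
byte 5: 33 ^ a7 = 94
byte 6: ed ^ b2 = 5f
byte 7: 64 ^ 66 = 02
byte 8: 96 ^ 66 = f0
byte 9: 43 ^ 66 = 25
byte 10: 69 ^ 8a = e3
byte 11: 37 ^ 78 = 4f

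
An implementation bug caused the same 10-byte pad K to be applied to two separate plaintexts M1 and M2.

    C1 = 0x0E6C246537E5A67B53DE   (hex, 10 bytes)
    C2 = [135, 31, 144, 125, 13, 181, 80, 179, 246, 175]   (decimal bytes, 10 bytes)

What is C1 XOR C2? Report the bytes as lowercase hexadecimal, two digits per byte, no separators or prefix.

C1 ⊕ C2 = (M1 ⊕ K) ⊕ (M2 ⊕ K) = M1 ⊕ M2 — the shared key cancels under XOR.
 14 XOR 135 = 137
108 XOR  31 = 115
 36 XOR 144 = 180
101 XOR 125 =  24
 55 XOR  13 =  58
229 XOR 181 =  80
166 XOR  80 = 246
123 XOR 179 = 200
 83 XOR 246 = 165
222 XOR 175 = 113

8973b4183a50f6c8a571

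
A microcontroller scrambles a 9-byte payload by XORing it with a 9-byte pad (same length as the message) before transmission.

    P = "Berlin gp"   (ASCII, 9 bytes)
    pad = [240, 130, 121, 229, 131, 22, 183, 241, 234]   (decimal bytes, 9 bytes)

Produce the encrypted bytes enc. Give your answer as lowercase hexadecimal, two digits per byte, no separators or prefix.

b2e70b89ea7897969a

01000010 XOR 11110000 = 10110010
01100101 XOR 10000010 = 11100111
01110010 XOR 01111001 = 00001011
01101100 XOR 11100101 = 10001001
01101001 XOR 10000011 = 11101010
01101110 XOR 00010110 = 01111000
00100000 XOR 10110111 = 10010111
01100111 XOR 11110001 = 10010110
01110000 XOR 11101010 = 10011010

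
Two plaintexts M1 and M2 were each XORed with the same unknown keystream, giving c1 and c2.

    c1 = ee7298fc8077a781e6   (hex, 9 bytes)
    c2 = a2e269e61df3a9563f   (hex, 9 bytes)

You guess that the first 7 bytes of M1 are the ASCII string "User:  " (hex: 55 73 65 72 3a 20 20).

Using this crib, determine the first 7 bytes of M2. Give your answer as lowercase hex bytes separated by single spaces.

First, c1 ⊕ c2 = (M1 ⊕ K) ⊕ (M2 ⊕ K) = M1 ⊕ M2, so the key drops out. Then M2 = (M1 ⊕ M2) ⊕ M1 over the first 7 bytes.
byte 0: (ee ^ a2) ^ 55 = 4c ^ 55 = 19
byte 1: (72 ^ e2) ^ 73 = 90 ^ 73 = e3
byte 2: (98 ^ 69) ^ 65 = f1 ^ 65 = 94
byte 3: (fc ^ e6) ^ 72 = 1a ^ 72 = 68
byte 4: (80 ^ 1d) ^ 3a = 9d ^ 3a = a7
byte 5: (77 ^ f3) ^ 20 = 84 ^ 20 = a4
byte 6: (a7 ^ a9) ^ 20 = 0e ^ 20 = 2e

19 e3 94 68 a7 a4 2e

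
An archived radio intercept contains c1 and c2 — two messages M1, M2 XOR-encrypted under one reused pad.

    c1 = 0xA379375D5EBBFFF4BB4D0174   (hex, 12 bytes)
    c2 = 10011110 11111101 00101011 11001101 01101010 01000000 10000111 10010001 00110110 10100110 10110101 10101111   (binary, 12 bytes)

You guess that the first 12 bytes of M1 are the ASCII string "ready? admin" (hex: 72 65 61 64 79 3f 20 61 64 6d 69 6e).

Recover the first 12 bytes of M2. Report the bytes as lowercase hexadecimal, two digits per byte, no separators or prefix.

First, c1 ⊕ c2 = (M1 ⊕ K) ⊕ (M2 ⊕ K) = M1 ⊕ M2, so the key drops out. Then M2 = (M1 ⊕ M2) ⊕ M1 over the first 12 bytes.
byte 0: (a3 xor 9e) xor 72 = 3d xor 72 = 4f
byte 1: (79 xor fd) xor 65 = 84 xor 65 = e1
byte 2: (37 xor 2b) xor 61 = 1c xor 61 = 7d
byte 3: (5d xor cd) xor 64 = 90 xor 64 = f4
byte 4: (5e xor 6a) xor 79 = 34 xor 79 = 4d
byte 5: (bb xor 40) xor 3f = fb xor 3f = c4
byte 6: (ff xor 87) xor 20 = 78 xor 20 = 58
byte 7: (f4 xor 91) xor 61 = 65 xor 61 = 04
byte 8: (bb xor 36) xor 64 = 8d xor 64 = e9
byte 9: (4d xor a6) xor 6d = eb xor 6d = 86
byte 10: (01 xor b5) xor 69 = b4 xor 69 = dd
byte 11: (74 xor af) xor 6e = db xor 6e = b5

4fe17df44dc45804e986ddb5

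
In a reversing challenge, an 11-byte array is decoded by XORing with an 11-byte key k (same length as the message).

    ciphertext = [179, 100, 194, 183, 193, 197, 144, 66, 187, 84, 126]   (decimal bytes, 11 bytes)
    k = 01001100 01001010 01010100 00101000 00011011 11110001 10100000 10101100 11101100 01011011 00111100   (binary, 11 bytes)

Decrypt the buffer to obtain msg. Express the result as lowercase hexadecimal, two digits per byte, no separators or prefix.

b3 ^ 4c = ff
64 ^ 4a = 2e
c2 ^ 54 = 96
b7 ^ 28 = 9f
c1 ^ 1b = da
c5 ^ f1 = 34
90 ^ a0 = 30
42 ^ ac = ee
bb ^ ec = 57
54 ^ 5b = 0f
7e ^ 3c = 42

ff2e969fda3430ee570f42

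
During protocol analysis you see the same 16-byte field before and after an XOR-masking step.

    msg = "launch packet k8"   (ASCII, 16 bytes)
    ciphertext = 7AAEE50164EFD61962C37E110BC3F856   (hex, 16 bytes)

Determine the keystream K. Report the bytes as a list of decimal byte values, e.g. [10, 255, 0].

Since ciphertext = msg ⊕ K, XORing both sides with msg gives K = msg ⊕ ciphertext.
6c ⊕ 7a = 16
61 ⊕ ae = cf
75 ⊕ e5 = 90
6e ⊕ 01 = 6f
63 ⊕ 64 = 07
68 ⊕ ef = 87
20 ⊕ d6 = f6
70 ⊕ 19 = 69
61 ⊕ 62 = 03
63 ⊕ c3 = a0
6b ⊕ 7e = 15
65 ⊕ 11 = 74
74 ⊕ 0b = 7f
20 ⊕ c3 = e3
6b ⊕ f8 = 93
38 ⊕ 56 = 6e

[22, 207, 144, 111, 7, 135, 246, 105, 3, 160, 21, 116, 127, 227, 147, 110]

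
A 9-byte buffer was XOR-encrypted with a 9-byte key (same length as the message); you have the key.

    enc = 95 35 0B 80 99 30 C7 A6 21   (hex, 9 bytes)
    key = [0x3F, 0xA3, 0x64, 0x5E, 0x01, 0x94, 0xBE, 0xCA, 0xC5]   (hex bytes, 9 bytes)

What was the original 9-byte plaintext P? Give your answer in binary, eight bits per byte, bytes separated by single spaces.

XOR is its own inverse, so applying the key byte-wise gives the result directly.
10010101 xor 00111111 = 10101010
00110101 xor 10100011 = 10010110
00001011 xor 01100100 = 01101111
10000000 xor 01011110 = 11011110
10011001 xor 00000001 = 10011000
00110000 xor 10010100 = 10100100
11000111 xor 10111110 = 01111001
10100110 xor 11001010 = 01101100
00100001 xor 11000101 = 11100100

10101010 10010110 01101111 11011110 10011000 10100100 01111001 01101100 11100100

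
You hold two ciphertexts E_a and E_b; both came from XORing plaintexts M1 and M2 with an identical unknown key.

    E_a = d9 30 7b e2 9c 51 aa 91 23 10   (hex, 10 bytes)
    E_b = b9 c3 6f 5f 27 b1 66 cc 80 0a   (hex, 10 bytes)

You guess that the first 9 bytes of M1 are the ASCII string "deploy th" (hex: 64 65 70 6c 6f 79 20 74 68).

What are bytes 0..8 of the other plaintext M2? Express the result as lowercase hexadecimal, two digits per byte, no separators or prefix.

First, E_a ⊕ E_b = (M1 ⊕ K) ⊕ (M2 ⊕ K) = M1 ⊕ M2, so the key drops out. Then M2 = (M1 ⊕ M2) ⊕ M1 over the first 9 bytes.
byte 0: (d9 xor b9) xor 64 = 60 xor 64 = 04
byte 1: (30 xor c3) xor 65 = f3 xor 65 = 96
byte 2: (7b xor 6f) xor 70 = 14 xor 70 = 64
byte 3: (e2 xor 5f) xor 6c = bd xor 6c = d1
byte 4: (9c xor 27) xor 6f = bb xor 6f = d4
byte 5: (51 xor b1) xor 79 = e0 xor 79 = 99
byte 6: (aa xor 66) xor 20 = cc xor 20 = ec
byte 7: (91 xor cc) xor 74 = 5d xor 74 = 29
byte 8: (23 xor 80) xor 68 = a3 xor 68 = cb

049664d1d499ec29cb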